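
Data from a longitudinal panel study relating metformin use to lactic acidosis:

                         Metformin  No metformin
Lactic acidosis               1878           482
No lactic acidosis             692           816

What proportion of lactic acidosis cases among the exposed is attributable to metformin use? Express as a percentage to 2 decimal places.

Reading the table with exposure as columns: a = 1878 (Metformin, case), b = 692 (Metformin, non-case), c = 482 (No metformin, case), d = 816.
Risk in exposed = 1878/2570 = 0.73074; risk in unexposed = 482/1298 = 0.37134.
RR = 0.73074/0.37134 = 1.96784
AR% = (RR − 1)/RR × 100 = (1.96784 − 1)/1.96784 × 100 = 49.1829%

49.18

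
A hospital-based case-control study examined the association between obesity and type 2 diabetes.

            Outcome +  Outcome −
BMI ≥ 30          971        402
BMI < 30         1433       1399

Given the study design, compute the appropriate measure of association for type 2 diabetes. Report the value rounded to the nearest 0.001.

Cells: a = 971, b = 402, c = 1433, d = 1399.
This is a hospital-based case-control study: participants were sampled on outcome status, so risks in the source population cannot be estimated directly — relative risk is not valid here. The odds ratio is the appropriate measure.
OR = (a·d)/(b·c) = (971 × 1399) / (402 × 1433) = 1358429 / 576066 = 2.35811

2.358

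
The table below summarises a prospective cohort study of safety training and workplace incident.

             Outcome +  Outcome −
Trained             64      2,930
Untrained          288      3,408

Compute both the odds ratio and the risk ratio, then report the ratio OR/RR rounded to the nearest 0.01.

0.94

Cells: a = 64, b = 2930, c = 288, d = 3408.
OR = (64·3408)/(2930·288) = 218112/843840 = 0.25848
Risk in exposed = 64/2994 = 0.02138; risk in unexposed = 288/3696 = 0.07792; RR = 0.27433
OR/RR = 0.25848 / 0.27433 = 0.94222
The outcome is rare in both groups, so OR ≈ RR (ratio near 1).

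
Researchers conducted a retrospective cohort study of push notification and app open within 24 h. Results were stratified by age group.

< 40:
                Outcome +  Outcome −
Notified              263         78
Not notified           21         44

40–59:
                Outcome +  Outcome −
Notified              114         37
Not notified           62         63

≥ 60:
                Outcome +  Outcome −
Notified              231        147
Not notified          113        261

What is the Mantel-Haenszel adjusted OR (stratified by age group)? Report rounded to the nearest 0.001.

OR_MH = Σ(aᵢdᵢ/nᵢ) / Σ(bᵢcᵢ/nᵢ), where nᵢ is the stratum total.
Stratum 1 (< 40): n = 406; a·d/n = 263·44/406 = 28.5025; b·c/n = 78·21/406 = 4.0345
Stratum 2 (40–59): n = 276; a·d/n = 114·63/276 = 26.0217; b·c/n = 37·62/276 = 8.3116
Stratum 3 (≥ 60): n = 752; a·d/n = 231·261/752 = 80.1742; b·c/n = 147·113/752 = 22.0891
OR_MH = (28.5025 + 26.0217 + 80.1742) / (4.0345 + 8.3116 + 22.0891) = 134.6984 / 34.4352 = 3.91165

3.912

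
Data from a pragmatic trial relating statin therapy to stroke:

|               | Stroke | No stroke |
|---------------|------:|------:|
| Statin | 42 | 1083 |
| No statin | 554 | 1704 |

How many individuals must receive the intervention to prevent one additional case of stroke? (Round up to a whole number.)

Risk in treated group = 42/1125 = 0.03733; risk in control = 554/2258 = 0.24535.
Absolute risk reduction = 0.24535 − 0.03733 = 0.20802
NNT = 1 / ARR = 1 / 0.20802 = 4.807 → round up → 5

5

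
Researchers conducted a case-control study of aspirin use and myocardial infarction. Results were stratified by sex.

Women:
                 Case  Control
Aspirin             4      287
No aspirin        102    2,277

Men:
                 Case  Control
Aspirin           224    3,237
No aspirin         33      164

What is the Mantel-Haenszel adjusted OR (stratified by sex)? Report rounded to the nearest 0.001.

OR_MH = Σ(aᵢdᵢ/nᵢ) / Σ(bᵢcᵢ/nᵢ), where nᵢ is the stratum total.
Stratum 1 (Women): n = 2670; a·d/n = 4·2277/2670 = 3.4112; b·c/n = 287·102/2670 = 10.9640
Stratum 2 (Men): n = 3658; a·d/n = 224·164/3658 = 10.0426; b·c/n = 3237·33/3658 = 29.2020
OR_MH = (3.4112 + 10.0426) / (10.9640 + 29.2020) = 13.4539 / 40.1661 = 0.33496

0.335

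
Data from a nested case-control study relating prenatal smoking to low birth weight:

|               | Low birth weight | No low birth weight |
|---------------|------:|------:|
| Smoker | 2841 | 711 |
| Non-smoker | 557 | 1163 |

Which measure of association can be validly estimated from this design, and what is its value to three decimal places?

Cells: a = 2841, b = 711, c = 557, d = 1163.
This is a nested case-control study: participants were sampled on outcome status, so risks in the source population cannot be estimated directly — relative risk is not valid here. The odds ratio is the appropriate measure.
OR = (a·d)/(b·c) = (2841 × 1163) / (711 × 557) = 3304083 / 396027 = 8.34308

8.343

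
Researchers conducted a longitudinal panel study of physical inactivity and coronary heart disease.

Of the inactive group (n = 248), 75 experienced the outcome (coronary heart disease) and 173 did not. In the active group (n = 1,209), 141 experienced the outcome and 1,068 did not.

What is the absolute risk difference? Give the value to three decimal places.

0.186

From the description: a = 75, b = 173, c = 141, d = 1068.
Risk in exposed = 75/248 = 0.302419; risk in unexposed = 141/1209 = 0.116625.
Risk difference = 0.302419 − 0.116625 = 0.185794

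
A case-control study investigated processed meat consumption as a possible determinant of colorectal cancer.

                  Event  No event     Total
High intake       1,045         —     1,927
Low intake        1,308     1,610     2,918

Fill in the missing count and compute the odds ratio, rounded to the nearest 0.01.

1.46

The missing cell is in the exposed row: 1927 − 1045 = 882.
So a = 1045, b = 882, c = 1308, d = 1610.
OR = (a·d)/(b·c) = (1045 × 1610) / (882 × 1308) = 1682450 / 1153656 = 1.45836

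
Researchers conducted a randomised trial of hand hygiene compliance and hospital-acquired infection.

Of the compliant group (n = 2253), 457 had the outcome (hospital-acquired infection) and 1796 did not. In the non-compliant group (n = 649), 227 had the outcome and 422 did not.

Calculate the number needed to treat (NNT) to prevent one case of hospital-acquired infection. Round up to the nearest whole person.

Risk in treated group = 457/2253 = 0.20284; risk in control = 227/649 = 0.34977.
Absolute risk reduction = 0.34977 − 0.20284 = 0.14693
NNT = 1 / ARR = 1 / 0.14693 = 6.806 → round up → 7

7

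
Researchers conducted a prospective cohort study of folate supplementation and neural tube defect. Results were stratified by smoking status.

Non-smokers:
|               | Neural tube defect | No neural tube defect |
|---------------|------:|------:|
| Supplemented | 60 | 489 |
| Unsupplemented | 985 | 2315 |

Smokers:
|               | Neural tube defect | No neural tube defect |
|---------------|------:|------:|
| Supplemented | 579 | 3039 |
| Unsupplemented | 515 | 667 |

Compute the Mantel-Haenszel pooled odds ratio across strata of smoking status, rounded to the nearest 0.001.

0.258

OR_MH = Σ(aᵢdᵢ/nᵢ) / Σ(bᵢcᵢ/nᵢ), where nᵢ is the stratum total.
Stratum 1 (Non-smokers): n = 3849; a·d/n = 60·2315/3849 = 36.0873; b·c/n = 489·985/3849 = 125.1403
Stratum 2 (Smokers): n = 4800; a·d/n = 579·667/4800 = 80.4569; b·c/n = 3039·515/4800 = 326.0594
OR_MH = (36.0873 + 80.4569) / (125.1403 + 326.0594) = 116.5442 / 451.1997 = 0.25830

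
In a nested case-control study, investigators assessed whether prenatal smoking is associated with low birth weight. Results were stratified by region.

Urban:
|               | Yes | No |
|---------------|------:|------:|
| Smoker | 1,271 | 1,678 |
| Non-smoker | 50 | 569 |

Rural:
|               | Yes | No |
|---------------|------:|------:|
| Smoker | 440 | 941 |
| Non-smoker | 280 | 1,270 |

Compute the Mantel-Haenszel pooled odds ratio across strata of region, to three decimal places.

3.468

OR_MH = Σ(aᵢdᵢ/nᵢ) / Σ(bᵢcᵢ/nᵢ), where nᵢ is the stratum total.
Stratum 1 (Urban): n = 3568; a·d/n = 1271·569/3568 = 202.6903; b·c/n = 1678·50/3568 = 23.5146
Stratum 2 (Rural): n = 2931; a·d/n = 440·1270/2931 = 190.6517; b·c/n = 941·280/2931 = 89.8942
OR_MH = (202.6903 + 190.6517) / (23.5146 + 89.8942) = 393.3420 / 113.4088 = 3.46835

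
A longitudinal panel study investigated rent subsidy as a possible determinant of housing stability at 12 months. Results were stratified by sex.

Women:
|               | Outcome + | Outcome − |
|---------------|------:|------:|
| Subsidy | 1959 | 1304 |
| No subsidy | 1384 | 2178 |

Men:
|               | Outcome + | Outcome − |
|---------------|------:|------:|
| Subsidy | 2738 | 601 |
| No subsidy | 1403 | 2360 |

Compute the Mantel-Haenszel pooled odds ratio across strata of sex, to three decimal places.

4.006

OR_MH = Σ(aᵢdᵢ/nᵢ) / Σ(bᵢcᵢ/nᵢ), where nᵢ is the stratum total.
Stratum 1 (Women): n = 6825; a·d/n = 1959·2178/6825 = 625.1578; b·c/n = 1304·1384/6825 = 264.4302
Stratum 2 (Men): n = 7102; a·d/n = 2738·2360/7102 = 909.8395; b·c/n = 601·1403/7102 = 118.7275
OR_MH = (625.1578 + 909.8395) / (264.4302 + 118.7275) = 1534.9973 / 383.1577 = 4.00618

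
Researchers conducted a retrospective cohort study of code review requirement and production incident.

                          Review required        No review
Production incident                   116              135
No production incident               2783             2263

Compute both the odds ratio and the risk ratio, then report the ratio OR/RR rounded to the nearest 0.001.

0.983

Reading the table with exposure as columns: a = 116 (Review required, case), b = 2783 (Review required, non-case), c = 135 (No review, case), d = 2263.
OR = (116·2263)/(2783·135) = 262508/375705 = 0.69871
Risk in exposed = 116/2899 = 0.04001; risk in unexposed = 135/2398 = 0.05630; RR = 0.71076
OR/RR = 0.69871 / 0.71076 = 0.98304
The outcome is rare in both groups, so OR ≈ RR (ratio near 1).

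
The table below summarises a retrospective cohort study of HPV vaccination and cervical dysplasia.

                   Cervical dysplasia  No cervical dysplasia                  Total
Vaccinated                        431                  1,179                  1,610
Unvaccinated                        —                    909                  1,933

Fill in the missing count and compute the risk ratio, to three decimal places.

The missing cell is in the unexposed row: 1933 − 909 = 1024.
So a = 431, b = 1179, c = 1024, d = 909.
RR = [a/(a+b)] / [c/(c+d)] = (431/1610) / (1024/1933) = 0.26770/0.52975 = 0.50534

0.505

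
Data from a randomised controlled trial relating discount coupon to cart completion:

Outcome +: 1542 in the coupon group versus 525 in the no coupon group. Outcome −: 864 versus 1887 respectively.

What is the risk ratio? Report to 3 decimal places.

2.944

From the description: a = 1542, b = 864, c = 525, d = 1887.
Risk in exposed = 1542/2406 = 0.64090; risk in unexposed = 525/2412 = 0.21766.
RR = 0.64090 / 0.21766 = 2.94447
The risk among the exposed is 2.94 times that among the unexposed.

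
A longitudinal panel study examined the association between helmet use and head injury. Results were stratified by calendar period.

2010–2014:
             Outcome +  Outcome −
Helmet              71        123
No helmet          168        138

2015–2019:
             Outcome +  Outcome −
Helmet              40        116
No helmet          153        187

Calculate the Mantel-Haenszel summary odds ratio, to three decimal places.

OR_MH = Σ(aᵢdᵢ/nᵢ) / Σ(bᵢcᵢ/nᵢ), where nᵢ is the stratum total.
Stratum 1 (2010–2014): n = 500; a·d/n = 71·138/500 = 19.5960; b·c/n = 123·168/500 = 41.3280
Stratum 2 (2015–2019): n = 496; a·d/n = 40·187/496 = 15.0806; b·c/n = 116·153/496 = 35.7823
OR_MH = (19.5960 + 15.0806) / (41.3280 + 35.7823) = 34.6766 / 77.1103 = 0.44970

0.450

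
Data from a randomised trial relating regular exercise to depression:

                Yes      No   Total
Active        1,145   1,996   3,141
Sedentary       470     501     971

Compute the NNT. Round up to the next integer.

Risk in treated group = 1145/3141 = 0.36453; risk in control = 470/971 = 0.48404.
Absolute risk reduction = 0.48404 − 0.36453 = 0.11950
NNT = 1 / ARR = 1 / 0.11950 = 8.368 → round up → 9

9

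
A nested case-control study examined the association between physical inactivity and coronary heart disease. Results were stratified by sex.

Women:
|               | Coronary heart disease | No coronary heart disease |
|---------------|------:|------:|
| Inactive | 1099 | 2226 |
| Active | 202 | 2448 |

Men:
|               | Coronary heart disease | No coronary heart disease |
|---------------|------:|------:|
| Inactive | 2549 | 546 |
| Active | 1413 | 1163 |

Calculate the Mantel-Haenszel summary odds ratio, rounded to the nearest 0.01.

OR_MH = Σ(aᵢdᵢ/nᵢ) / Σ(bᵢcᵢ/nᵢ), where nᵢ is the stratum total.
Stratum 1 (Women): n = 5975; a·d/n = 1099·2448/5975 = 450.2681; b·c/n = 2226·202/5975 = 75.2556
Stratum 2 (Men): n = 5671; a·d/n = 2549·1163/5671 = 522.7450; b·c/n = 546·1413/5671 = 136.0427
OR_MH = (450.2681 + 522.7450) / (75.2556 + 136.0427) = 973.0131 / 211.2982 = 4.60493

4.60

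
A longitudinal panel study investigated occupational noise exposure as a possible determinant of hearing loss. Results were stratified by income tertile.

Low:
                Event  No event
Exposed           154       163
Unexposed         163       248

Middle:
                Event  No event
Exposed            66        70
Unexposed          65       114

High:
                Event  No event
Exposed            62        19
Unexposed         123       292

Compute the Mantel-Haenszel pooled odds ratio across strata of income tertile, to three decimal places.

OR_MH = Σ(aᵢdᵢ/nᵢ) / Σ(bᵢcᵢ/nᵢ), where nᵢ is the stratum total.
Stratum 1 (Low): n = 728; a·d/n = 154·248/728 = 52.4615; b·c/n = 163·163/728 = 36.4959
Stratum 2 (Middle): n = 315; a·d/n = 66·114/315 = 23.8857; b·c/n = 70·65/315 = 14.4444
Stratum 3 (High): n = 496; a·d/n = 62·292/496 = 36.5000; b·c/n = 19·123/496 = 4.7117
OR_MH = (52.4615 + 23.8857 + 36.5000) / (36.4959 + 14.4444 + 4.7117) = 112.8473 / 55.6520 = 2.02773

2.028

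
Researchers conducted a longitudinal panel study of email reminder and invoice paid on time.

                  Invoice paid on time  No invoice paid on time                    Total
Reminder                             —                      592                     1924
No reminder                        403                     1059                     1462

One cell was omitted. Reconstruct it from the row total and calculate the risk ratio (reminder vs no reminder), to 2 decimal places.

2.51

The missing cell is in the exposed row: 1924 − 592 = 1332.
So a = 1332, b = 592, c = 403, d = 1059.
RR = [a/(a+b)] / [c/(c+d)] = (1332/1924) / (403/1462) = 0.69231/0.27565 = 2.51155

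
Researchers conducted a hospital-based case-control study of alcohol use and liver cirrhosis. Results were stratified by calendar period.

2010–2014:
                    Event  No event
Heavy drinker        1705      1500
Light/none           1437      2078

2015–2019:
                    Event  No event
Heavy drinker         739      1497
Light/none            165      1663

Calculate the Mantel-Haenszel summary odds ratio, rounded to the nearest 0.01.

2.17

OR_MH = Σ(aᵢdᵢ/nᵢ) / Σ(bᵢcᵢ/nᵢ), where nᵢ is the stratum total.
Stratum 1 (2010–2014): n = 6720; a·d/n = 1705·2078/6720 = 527.2307; b·c/n = 1500·1437/6720 = 320.7589
Stratum 2 (2015–2019): n = 4064; a·d/n = 739·1663/4064 = 302.4008; b·c/n = 1497·165/4064 = 60.7788
OR_MH = (527.2307 + 302.4008) / (320.7589 + 60.7788) = 829.6315 / 381.5377 = 2.17444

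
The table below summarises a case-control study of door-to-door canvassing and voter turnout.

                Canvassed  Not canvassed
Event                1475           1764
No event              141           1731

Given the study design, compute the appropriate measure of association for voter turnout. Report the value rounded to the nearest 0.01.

Reading the table with exposure as columns: a = 1475 (Canvassed, case), b = 141 (Canvassed, non-case), c = 1764 (Not canvassed, case), d = 1731.
This is a case-control study: participants were sampled on outcome status, so risks in the source population cannot be estimated directly — relative risk is not valid here. The odds ratio is the appropriate measure.
OR = (a·d)/(b·c) = (1475 × 1731) / (141 × 1764) = 2553225 / 248724 = 10.26529

10.27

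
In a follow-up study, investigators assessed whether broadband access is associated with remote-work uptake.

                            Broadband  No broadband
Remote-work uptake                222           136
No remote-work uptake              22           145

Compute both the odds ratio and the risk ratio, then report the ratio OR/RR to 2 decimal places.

5.72

Reading the table with exposure as columns: a = 222 (Broadband, case), b = 22 (Broadband, non-case), c = 136 (No broadband, case), d = 145.
OR = (222·145)/(22·136) = 32190/2992 = 10.75869
Risk in exposed = 222/244 = 0.90984; risk in unexposed = 136/281 = 0.48399; RR = 1.87988
OR/RR = 10.75869 / 1.87988 = 5.72307
The outcome is not rare, so the OR lies further from 1 than the RR.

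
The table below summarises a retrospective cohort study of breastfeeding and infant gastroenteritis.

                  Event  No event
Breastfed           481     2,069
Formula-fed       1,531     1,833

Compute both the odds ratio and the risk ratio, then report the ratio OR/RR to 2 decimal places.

Cells: a = 481, b = 2069, c = 1531, d = 1833.
OR = (481·1833)/(2069·1531) = 881673/3167639 = 0.27834
Risk in exposed = 481/2550 = 0.18863; risk in unexposed = 1531/3364 = 0.45511; RR = 0.41446
OR/RR = 0.27834 / 0.41446 = 0.67156
The outcome is not rare, so the OR lies further from 1 than the RR.

0.67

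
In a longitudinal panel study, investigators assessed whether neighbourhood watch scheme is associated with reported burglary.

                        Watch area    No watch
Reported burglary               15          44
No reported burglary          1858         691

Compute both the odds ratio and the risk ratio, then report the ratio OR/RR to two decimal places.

Reading the table with exposure as columns: a = 15 (Watch area, case), b = 1858 (Watch area, non-case), c = 44 (No watch, case), d = 691.
OR = (15·691)/(1858·44) = 10365/81752 = 0.12679
Risk in exposed = 15/1873 = 0.00801; risk in unexposed = 44/735 = 0.05986; RR = 0.13378
OR/RR = 0.12679 / 0.13378 = 0.94773
The outcome is rare in both groups, so OR ≈ RR (ratio near 1).

0.95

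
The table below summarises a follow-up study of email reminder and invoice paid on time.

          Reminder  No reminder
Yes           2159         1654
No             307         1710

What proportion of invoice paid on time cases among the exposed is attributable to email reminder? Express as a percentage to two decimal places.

Reading the table with exposure as columns: a = 2159 (Reminder, case), b = 307 (Reminder, non-case), c = 1654 (No reminder, case), d = 1710.
Risk in exposed = 2159/2466 = 0.87551; risk in unexposed = 1654/3364 = 0.49168.
RR = 0.87551/0.49168 = 1.78066
AR% = (RR − 1)/RR × 100 = (1.78066 − 1)/1.78066 × 100 = 43.8409%

43.84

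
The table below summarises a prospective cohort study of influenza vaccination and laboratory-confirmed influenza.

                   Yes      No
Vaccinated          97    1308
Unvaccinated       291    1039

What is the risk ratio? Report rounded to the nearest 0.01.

Cells: a = 97, b = 1308, c = 291, d = 1039.
Risk in exposed = 97/1405 = 0.06904; risk in unexposed = 291/1330 = 0.21880.
RR = 0.06904 / 0.21880 = 0.31554
The risk is 68% lower among the exposed than among the unexposed.

0.32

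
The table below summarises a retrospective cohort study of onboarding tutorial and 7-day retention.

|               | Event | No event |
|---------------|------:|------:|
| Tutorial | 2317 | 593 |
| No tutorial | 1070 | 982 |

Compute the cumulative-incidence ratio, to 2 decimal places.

Cells: a = 2317, b = 593, c = 1070, d = 982.
Risk in exposed = 2317/2910 = 0.79622; risk in unexposed = 1070/2052 = 0.52144.
RR = 0.79622 / 0.52144 = 1.52696
The risk among the exposed is 1.53 times that among the unexposed.

1.53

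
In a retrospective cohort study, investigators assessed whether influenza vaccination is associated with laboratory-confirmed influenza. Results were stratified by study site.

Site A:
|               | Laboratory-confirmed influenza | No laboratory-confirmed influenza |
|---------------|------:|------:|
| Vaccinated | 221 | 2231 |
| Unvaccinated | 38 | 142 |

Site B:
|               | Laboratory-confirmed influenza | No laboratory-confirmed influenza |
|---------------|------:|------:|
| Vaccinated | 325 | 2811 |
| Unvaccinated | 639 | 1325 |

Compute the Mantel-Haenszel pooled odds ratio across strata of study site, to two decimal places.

OR_MH = Σ(aᵢdᵢ/nᵢ) / Σ(bᵢcᵢ/nᵢ), where nᵢ is the stratum total.
Stratum 1 (Site A): n = 2632; a·d/n = 221·142/2632 = 11.9233; b·c/n = 2231·38/2632 = 32.2105
Stratum 2 (Site B): n = 5100; a·d/n = 325·1325/5100 = 84.4363; b·c/n = 2811·639/5100 = 352.2018
OR_MH = (11.9233 + 84.4363) / (32.2105 + 352.2018) = 96.3595 / 384.4123 = 0.25067

0.25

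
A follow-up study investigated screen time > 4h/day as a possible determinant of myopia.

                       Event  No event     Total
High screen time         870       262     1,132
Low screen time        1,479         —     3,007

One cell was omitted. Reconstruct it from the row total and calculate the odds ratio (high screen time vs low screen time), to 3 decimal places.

3.431

The missing cell is in the unexposed row: 3007 − 1479 = 1528.
So a = 870, b = 262, c = 1479, d = 1528.
OR = (a·d)/(b·c) = (870 × 1528) / (262 × 1479) = 1329360 / 387498 = 3.43062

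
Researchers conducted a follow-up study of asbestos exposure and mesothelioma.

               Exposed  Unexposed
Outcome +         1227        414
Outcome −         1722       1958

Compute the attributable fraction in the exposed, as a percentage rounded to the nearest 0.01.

Reading the table with exposure as columns: a = 1227 (Exposed, case), b = 1722 (Exposed, non-case), c = 414 (Unexposed, case), d = 1958.
Risk in exposed = 1227/2949 = 0.41607; risk in unexposed = 414/2372 = 0.17454.
RR = 0.41607/0.17454 = 2.38388
AR% = (RR − 1)/RR × 100 = (2.38388 − 1)/2.38388 × 100 = 58.0516%

58.05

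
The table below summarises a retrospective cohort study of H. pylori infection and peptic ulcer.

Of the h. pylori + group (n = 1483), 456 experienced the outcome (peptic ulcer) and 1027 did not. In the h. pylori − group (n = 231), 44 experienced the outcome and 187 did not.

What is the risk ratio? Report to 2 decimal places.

From the description: a = 456, b = 1027, c = 44, d = 187.
Risk in exposed = 456/1483 = 0.30748; risk in unexposed = 44/231 = 0.19048.
RR = 0.30748 / 0.19048 = 1.61430
The risk among the exposed is 1.61 times that among the unexposed.

1.61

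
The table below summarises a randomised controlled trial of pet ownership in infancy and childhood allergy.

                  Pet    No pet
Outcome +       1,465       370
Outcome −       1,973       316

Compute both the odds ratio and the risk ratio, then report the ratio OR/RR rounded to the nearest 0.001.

0.803

Reading the table with exposure as columns: a = 1465 (Pet, case), b = 1973 (Pet, non-case), c = 370 (No pet, case), d = 316.
OR = (1465·316)/(1973·370) = 462940/730010 = 0.63416
Risk in exposed = 1465/3438 = 0.42612; risk in unexposed = 370/686 = 0.53936; RR = 0.79005
OR/RR = 0.63416 / 0.79005 = 0.80268
The outcome is not rare, so the OR lies further from 1 than the RR.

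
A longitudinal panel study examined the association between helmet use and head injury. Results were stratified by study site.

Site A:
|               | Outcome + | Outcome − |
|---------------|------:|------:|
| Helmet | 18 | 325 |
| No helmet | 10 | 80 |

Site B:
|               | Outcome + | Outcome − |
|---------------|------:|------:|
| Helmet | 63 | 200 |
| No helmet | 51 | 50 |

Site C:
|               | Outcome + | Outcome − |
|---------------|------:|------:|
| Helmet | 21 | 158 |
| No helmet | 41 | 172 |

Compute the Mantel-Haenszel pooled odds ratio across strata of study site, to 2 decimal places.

OR_MH = Σ(aᵢdᵢ/nᵢ) / Σ(bᵢcᵢ/nᵢ), where nᵢ is the stratum total.
Stratum 1 (Site A): n = 433; a·d/n = 18·80/433 = 3.3256; b·c/n = 325·10/433 = 7.5058
Stratum 2 (Site B): n = 364; a·d/n = 63·50/364 = 8.6538; b·c/n = 200·51/364 = 28.0220
Stratum 3 (Site C): n = 392; a·d/n = 21·172/392 = 9.2143; b·c/n = 158·41/392 = 16.5255
OR_MH = (3.3256 + 8.6538 + 9.2143) / (7.5058 + 28.0220 + 16.5255) = 21.1938 / 52.0533 = 0.40716

0.41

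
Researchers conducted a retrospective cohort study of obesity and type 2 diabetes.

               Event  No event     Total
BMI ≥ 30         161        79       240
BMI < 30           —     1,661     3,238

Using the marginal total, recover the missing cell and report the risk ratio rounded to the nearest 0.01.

The missing cell is in the unexposed row: 3238 − 1661 = 1577.
So a = 161, b = 79, c = 1577, d = 1661.
RR = [a/(a+b)] / [c/(c+d)] = (161/240) / (1577/3238) = 0.67083/0.48703 = 1.37740

1.38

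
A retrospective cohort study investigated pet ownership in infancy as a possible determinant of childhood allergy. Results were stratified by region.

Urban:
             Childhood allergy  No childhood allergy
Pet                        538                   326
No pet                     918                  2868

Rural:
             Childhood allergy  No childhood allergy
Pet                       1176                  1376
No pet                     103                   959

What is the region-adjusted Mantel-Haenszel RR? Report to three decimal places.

3.221

RR_MH = Σ(aᵢ·n₀ᵢ/nᵢ) / Σ(cᵢ·n₁ᵢ/nᵢ), with n₁ᵢ = aᵢ+bᵢ (exposed), n₀ᵢ = cᵢ+dᵢ (unexposed), nᵢ = n₁ᵢ+n₀ᵢ.
Stratum 1 (Urban): n₁ = 864, n₀ = 3786, n = 4650; a·n₀/n = 538·3786/4650 = 438.0361; c·n₁/n = 918·864/4650 = 170.5703
Stratum 2 (Rural): n₁ = 2552, n₀ = 1062, n = 3614; a·n₀/n = 1176·1062/3614 = 345.5761; c·n₁/n = 103·2552/3614 = 72.7327
RR_MH = (438.0361 + 345.5761) / (170.5703 + 72.7327) = 783.6122 / 243.3030 = 3.22073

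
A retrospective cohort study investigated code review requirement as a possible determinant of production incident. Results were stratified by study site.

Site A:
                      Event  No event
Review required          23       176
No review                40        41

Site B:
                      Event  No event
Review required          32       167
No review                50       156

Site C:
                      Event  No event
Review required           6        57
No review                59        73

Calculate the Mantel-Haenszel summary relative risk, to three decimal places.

RR_MH = Σ(aᵢ·n₀ᵢ/nᵢ) / Σ(cᵢ·n₁ᵢ/nᵢ), with n₁ᵢ = aᵢ+bᵢ (exposed), n₀ᵢ = cᵢ+dᵢ (unexposed), nᵢ = n₁ᵢ+n₀ᵢ.
Stratum 1 (Site A): n₁ = 199, n₀ = 81, n = 280; a·n₀/n = 23·81/280 = 6.6536; c·n₁/n = 40·199/280 = 28.4286
Stratum 2 (Site B): n₁ = 199, n₀ = 206, n = 405; a·n₀/n = 32·206/405 = 16.2765; c·n₁/n = 50·199/405 = 24.5679
Stratum 3 (Site C): n₁ = 63, n₀ = 132, n = 195; a·n₀/n = 6·132/195 = 4.0615; c·n₁/n = 59·63/195 = 19.0615
RR_MH = (6.6536 + 16.2765 + 4.0615) / (28.4286 + 24.5679 + 19.0615) = 26.9917 / 72.0580 = 0.37458

0.375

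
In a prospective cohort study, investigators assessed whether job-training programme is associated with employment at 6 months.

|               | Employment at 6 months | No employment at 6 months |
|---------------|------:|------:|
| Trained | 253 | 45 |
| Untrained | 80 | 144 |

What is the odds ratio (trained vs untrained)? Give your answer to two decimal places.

Cells: a = 253, b = 45, c = 80, d = 144.
OR = (a·d)/(b·c) = (253 × 144) / (45 × 80) = 36432 / 3600 = 10.12000
The odds of employment at 6 months are about 10.12 times as high in the trained group.

10.12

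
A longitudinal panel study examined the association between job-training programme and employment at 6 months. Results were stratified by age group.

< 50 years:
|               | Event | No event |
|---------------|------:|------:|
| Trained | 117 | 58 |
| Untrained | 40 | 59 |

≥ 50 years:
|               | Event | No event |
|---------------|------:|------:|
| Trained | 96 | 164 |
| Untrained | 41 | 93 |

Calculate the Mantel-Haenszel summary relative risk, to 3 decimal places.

RR_MH = Σ(aᵢ·n₀ᵢ/nᵢ) / Σ(cᵢ·n₁ᵢ/nᵢ), with n₁ᵢ = aᵢ+bᵢ (exposed), n₀ᵢ = cᵢ+dᵢ (unexposed), nᵢ = n₁ᵢ+n₀ᵢ.
Stratum 1 (< 50 years): n₁ = 175, n₀ = 99, n = 274; a·n₀/n = 117·99/274 = 42.2737; c·n₁/n = 40·175/274 = 25.5474
Stratum 2 (≥ 50 years): n₁ = 260, n₀ = 134, n = 394; a·n₀/n = 96·134/394 = 32.6497; c·n₁/n = 41·260/394 = 27.0558
RR_MH = (42.2737 + 32.6497) / (25.5474 + 27.0558) = 74.9235 / 52.6033 = 1.42431

1.424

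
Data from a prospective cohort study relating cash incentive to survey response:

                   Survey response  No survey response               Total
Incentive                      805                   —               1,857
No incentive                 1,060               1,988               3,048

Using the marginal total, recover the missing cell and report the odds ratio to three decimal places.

The missing cell is in the exposed row: 1857 − 805 = 1052.
So a = 805, b = 1052, c = 1060, d = 1988.
OR = (a·d)/(b·c) = (805 × 1988) / (1052 × 1060) = 1600340 / 1115120 = 1.43513

1.435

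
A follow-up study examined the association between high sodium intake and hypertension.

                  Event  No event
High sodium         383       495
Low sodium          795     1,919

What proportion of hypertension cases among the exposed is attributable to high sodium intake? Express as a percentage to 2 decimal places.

32.85

Cells: a = 383, b = 495, c = 795, d = 1919.
Risk in exposed = 383/878 = 0.43622; risk in unexposed = 795/2714 = 0.29293.
RR = 0.43622/0.29293 = 1.48918
AR% = (RR − 1)/RR × 100 = (1.48918 − 1)/1.48918 × 100 = 32.8489%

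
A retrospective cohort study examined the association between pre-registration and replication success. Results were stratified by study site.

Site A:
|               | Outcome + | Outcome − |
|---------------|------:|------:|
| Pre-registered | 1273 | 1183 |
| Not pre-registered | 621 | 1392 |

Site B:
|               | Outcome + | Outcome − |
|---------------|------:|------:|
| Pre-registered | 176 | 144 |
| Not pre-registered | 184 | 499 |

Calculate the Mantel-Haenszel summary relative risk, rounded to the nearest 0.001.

RR_MH = Σ(aᵢ·n₀ᵢ/nᵢ) / Σ(cᵢ·n₁ᵢ/nᵢ), with n₁ᵢ = aᵢ+bᵢ (exposed), n₀ᵢ = cᵢ+dᵢ (unexposed), nᵢ = n₁ᵢ+n₀ᵢ.
Stratum 1 (Site A): n₁ = 2456, n₀ = 2013, n = 4469; a·n₀/n = 1273·2013/4469 = 573.4055; c·n₁/n = 621·2456/4469 = 341.2790
Stratum 2 (Site B): n₁ = 320, n₀ = 683, n = 1003; a·n₀/n = 176·683/1003 = 119.8485; c·n₁/n = 184·320/1003 = 58.7039
RR_MH = (573.4055 + 119.8485) / (341.2790 + 58.7039) = 693.2539 / 399.9829 = 1.73321

1.733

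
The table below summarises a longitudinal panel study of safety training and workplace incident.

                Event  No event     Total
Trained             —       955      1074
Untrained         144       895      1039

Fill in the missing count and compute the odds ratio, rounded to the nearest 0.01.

The missing cell is in the exposed row: 1074 − 955 = 119.
So a = 119, b = 955, c = 144, d = 895.
OR = (a·d)/(b·c) = (119 × 895) / (955 × 144) = 106505 / 137520 = 0.77447

0.77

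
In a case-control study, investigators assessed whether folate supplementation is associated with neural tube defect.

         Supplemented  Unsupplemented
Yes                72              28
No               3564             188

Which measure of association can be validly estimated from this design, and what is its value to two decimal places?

Reading the table with exposure as columns: a = 72 (Supplemented, case), b = 3564 (Supplemented, non-case), c = 28 (Unsupplemented, case), d = 188.
This is a case-control study: participants were sampled on outcome status, so risks in the source population cannot be estimated directly — relative risk is not valid here. The odds ratio is the appropriate measure.
OR = (a·d)/(b·c) = (72 × 188) / (3564 × 28) = 13536 / 99792 = 0.13564

0.14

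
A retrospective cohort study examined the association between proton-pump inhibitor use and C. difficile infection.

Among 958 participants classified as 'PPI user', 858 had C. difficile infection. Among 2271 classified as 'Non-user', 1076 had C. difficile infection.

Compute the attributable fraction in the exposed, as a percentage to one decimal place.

47.1

From the description: a = 858, b = 100, c = 1076, d = 1195.
Risk in exposed = 858/958 = 0.89562; risk in unexposed = 1076/2271 = 0.47380.
RR = 0.89562/0.47380 = 1.89028
AR% = (RR − 1)/RR × 100 = (1.89028 − 1)/1.89028 × 100 = 47.0978%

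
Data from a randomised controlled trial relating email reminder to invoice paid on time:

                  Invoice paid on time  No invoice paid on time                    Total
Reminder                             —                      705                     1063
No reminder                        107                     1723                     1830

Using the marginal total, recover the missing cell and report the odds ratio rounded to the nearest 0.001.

The missing cell is in the exposed row: 1063 − 705 = 358.
So a = 358, b = 705, c = 107, d = 1723.
OR = (a·d)/(b·c) = (358 × 1723) / (705 × 107) = 616834 / 75435 = 8.17703

8.177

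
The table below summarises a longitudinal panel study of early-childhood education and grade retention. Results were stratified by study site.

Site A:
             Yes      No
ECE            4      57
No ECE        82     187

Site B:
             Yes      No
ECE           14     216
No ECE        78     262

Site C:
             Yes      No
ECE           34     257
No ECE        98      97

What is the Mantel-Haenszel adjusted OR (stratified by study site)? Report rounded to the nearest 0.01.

OR_MH = Σ(aᵢdᵢ/nᵢ) / Σ(bᵢcᵢ/nᵢ), where nᵢ is the stratum total.
Stratum 1 (Site A): n = 330; a·d/n = 4·187/330 = 2.2667; b·c/n = 57·82/330 = 14.1636
Stratum 2 (Site B): n = 570; a·d/n = 14·262/570 = 6.4351; b·c/n = 216·78/570 = 29.5579
Stratum 3 (Site C): n = 486; a·d/n = 34·97/486 = 6.7860; b·c/n = 257·98/486 = 51.8230
OR_MH = (2.2667 + 6.4351 + 6.7860) / (14.1636 + 29.5579 + 51.8230) = 15.4878 / 95.5446 = 0.16210

0.16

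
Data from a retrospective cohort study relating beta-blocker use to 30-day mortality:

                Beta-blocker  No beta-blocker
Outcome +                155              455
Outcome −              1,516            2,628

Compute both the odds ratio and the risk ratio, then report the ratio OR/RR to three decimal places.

0.940

Reading the table with exposure as columns: a = 155 (Beta-blocker, case), b = 1516 (Beta-blocker, non-case), c = 455 (No beta-blocker, case), d = 2628.
OR = (155·2628)/(1516·455) = 407340/689780 = 0.59054
Risk in exposed = 155/1671 = 0.09276; risk in unexposed = 455/3083 = 0.14758; RR = 0.62852
OR/RR = 0.59054 / 0.62852 = 0.93957
The outcome is not rare, so the OR lies further from 1 than the RR.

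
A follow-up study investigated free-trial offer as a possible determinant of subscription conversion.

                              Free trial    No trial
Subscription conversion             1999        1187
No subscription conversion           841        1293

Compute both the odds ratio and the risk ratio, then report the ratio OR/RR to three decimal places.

1.761

Reading the table with exposure as columns: a = 1999 (Free trial, case), b = 841 (Free trial, non-case), c = 1187 (No trial, case), d = 1293.
OR = (1999·1293)/(841·1187) = 2584707/998267 = 2.58919
Risk in exposed = 1999/2840 = 0.70387; risk in unexposed = 1187/2480 = 0.47863; RR = 1.47060
OR/RR = 2.58919 / 1.47060 = 1.76063
The outcome is not rare, so the OR lies further from 1 than the RR.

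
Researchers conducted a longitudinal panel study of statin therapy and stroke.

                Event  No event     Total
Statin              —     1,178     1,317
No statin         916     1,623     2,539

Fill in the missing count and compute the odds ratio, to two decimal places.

The missing cell is in the exposed row: 1317 − 1178 = 139.
So a = 139, b = 1178, c = 916, d = 1623.
OR = (a·d)/(b·c) = (139 × 1623) / (1178 × 916) = 225597 / 1079048 = 0.20907

0.21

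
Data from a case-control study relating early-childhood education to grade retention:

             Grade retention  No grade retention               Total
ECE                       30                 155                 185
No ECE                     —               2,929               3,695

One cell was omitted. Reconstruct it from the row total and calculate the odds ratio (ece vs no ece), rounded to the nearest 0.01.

The missing cell is in the unexposed row: 3695 − 2929 = 766.
So a = 30, b = 155, c = 766, d = 2929.
OR = (a·d)/(b·c) = (30 × 2929) / (155 × 766) = 87870 / 118730 = 0.74008

0.74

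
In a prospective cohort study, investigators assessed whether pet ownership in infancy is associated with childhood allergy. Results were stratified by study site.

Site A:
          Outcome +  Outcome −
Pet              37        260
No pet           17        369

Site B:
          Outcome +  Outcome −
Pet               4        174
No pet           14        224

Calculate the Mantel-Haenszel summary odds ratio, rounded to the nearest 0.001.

OR_MH = Σ(aᵢdᵢ/nᵢ) / Σ(bᵢcᵢ/nᵢ), where nᵢ is the stratum total.
Stratum 1 (Site A): n = 683; a·d/n = 37·369/683 = 19.9898; b·c/n = 260·17/683 = 6.4714
Stratum 2 (Site B): n = 416; a·d/n = 4·224/416 = 2.1538; b·c/n = 174·14/416 = 5.8558
OR_MH = (19.9898 + 2.1538) / (6.4714 + 5.8558) = 22.1436 / 12.3272 = 1.79632

1.796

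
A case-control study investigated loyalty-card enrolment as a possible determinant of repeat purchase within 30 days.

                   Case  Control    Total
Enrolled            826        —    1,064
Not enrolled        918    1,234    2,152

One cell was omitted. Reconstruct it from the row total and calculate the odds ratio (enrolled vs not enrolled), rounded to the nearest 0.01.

The missing cell is in the exposed row: 1064 − 826 = 238.
So a = 826, b = 238, c = 918, d = 1234.
OR = (a·d)/(b·c) = (826 × 1234) / (238 × 918) = 1019284 / 218484 = 4.66526

4.67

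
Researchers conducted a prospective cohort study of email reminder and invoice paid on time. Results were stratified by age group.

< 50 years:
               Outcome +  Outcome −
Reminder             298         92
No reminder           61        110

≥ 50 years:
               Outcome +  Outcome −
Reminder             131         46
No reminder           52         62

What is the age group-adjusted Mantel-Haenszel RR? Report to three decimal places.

RR_MH = Σ(aᵢ·n₀ᵢ/nᵢ) / Σ(cᵢ·n₁ᵢ/nᵢ), with n₁ᵢ = aᵢ+bᵢ (exposed), n₀ᵢ = cᵢ+dᵢ (unexposed), nᵢ = n₁ᵢ+n₀ᵢ.
Stratum 1 (< 50 years): n₁ = 390, n₀ = 171, n = 561; a·n₀/n = 298·171/561 = 90.8342; c·n₁/n = 61·390/561 = 42.4064
Stratum 2 (≥ 50 years): n₁ = 177, n₀ = 114, n = 291; a·n₀/n = 131·114/291 = 51.3196; c·n₁/n = 52·177/291 = 31.6289
RR_MH = (90.8342 + 51.3196) / (42.4064 + 31.6289) = 142.1538 / 74.0353 = 1.92008

1.920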